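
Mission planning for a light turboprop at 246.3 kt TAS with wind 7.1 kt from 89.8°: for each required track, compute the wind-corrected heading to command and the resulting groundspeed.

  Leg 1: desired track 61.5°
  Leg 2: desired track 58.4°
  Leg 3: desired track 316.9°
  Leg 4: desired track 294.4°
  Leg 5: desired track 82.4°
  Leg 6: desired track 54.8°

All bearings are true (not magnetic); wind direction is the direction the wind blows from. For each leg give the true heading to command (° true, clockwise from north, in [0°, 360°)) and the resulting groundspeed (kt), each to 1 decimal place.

Leg 1: heading=62.3°, groundspeed=240.0 kt
Leg 2: heading=59.3°, groundspeed=240.2 kt
Leg 3: heading=318.1°, groundspeed=251.1 kt
Leg 4: heading=295.1°, groundspeed=252.7 kt
Leg 5: heading=82.6°, groundspeed=239.3 kt
Leg 6: heading=55.7°, groundspeed=240.5 kt

Leg 1: desired track 61.5°; wind correction +0.8° → command heading 62.3°, groundspeed 240.0 kt
Leg 2: desired track 58.4°; wind correction +0.9° → command heading 59.3°, groundspeed 240.2 kt
Leg 3: desired track 316.9°; wind correction +1.2° → command heading 318.1°, groundspeed 251.1 kt
Leg 4: desired track 294.4°; wind correction +0.7° → command heading 295.1°, groundspeed 252.7 kt
Leg 5: desired track 82.4°; wind correction +0.2° → command heading 82.6°, groundspeed 239.3 kt
Leg 6: desired track 54.8°; wind correction +0.9° → command heading 55.7°, groundspeed 240.5 kt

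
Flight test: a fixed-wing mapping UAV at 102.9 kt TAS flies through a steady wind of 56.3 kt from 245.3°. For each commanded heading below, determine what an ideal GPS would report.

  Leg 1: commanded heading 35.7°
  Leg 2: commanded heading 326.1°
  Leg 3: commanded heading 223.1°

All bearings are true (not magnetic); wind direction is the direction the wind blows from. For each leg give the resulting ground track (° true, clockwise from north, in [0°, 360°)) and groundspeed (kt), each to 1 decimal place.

Leg 1: heading 35.7°; drift +10.4° → track 46.1°, groundspeed 154.4 kt
Leg 2: heading 326.1°; drift +30.6° → track 356.7°, groundspeed 109.1 kt
Leg 3: heading 223.1°; drift -22.7° → track 200.4°, groundspeed 55.0 kt

Leg 1: track=46.1°, groundspeed=154.4 kt
Leg 2: track=356.7°, groundspeed=109.1 kt
Leg 3: track=200.4°, groundspeed=55.0 kt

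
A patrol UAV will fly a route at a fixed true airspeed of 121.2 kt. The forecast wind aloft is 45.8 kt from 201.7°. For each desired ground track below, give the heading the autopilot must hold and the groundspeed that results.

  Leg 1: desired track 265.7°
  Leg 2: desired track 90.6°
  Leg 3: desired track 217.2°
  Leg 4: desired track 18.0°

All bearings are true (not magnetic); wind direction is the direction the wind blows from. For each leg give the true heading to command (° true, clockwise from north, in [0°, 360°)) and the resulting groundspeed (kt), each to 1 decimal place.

Leg 1: heading=245.8°, groundspeed=93.9 kt
Leg 2: heading=111.2°, groundspeed=129.9 kt
Leg 3: heading=211.4°, groundspeed=76.4 kt
Leg 4: heading=16.6°, groundspeed=166.9 kt

Leg 1: desired track 265.7°; wind correction -19.9° → command heading 245.8°, groundspeed 93.9 kt
Leg 2: desired track 90.6°; wind correction +20.6° → command heading 111.2°, groundspeed 129.9 kt
Leg 3: desired track 217.2°; wind correction -5.8° → command heading 211.4°, groundspeed 76.4 kt
Leg 4: desired track 18.0°; wind correction -1.4° → command heading 16.6°, groundspeed 166.9 kt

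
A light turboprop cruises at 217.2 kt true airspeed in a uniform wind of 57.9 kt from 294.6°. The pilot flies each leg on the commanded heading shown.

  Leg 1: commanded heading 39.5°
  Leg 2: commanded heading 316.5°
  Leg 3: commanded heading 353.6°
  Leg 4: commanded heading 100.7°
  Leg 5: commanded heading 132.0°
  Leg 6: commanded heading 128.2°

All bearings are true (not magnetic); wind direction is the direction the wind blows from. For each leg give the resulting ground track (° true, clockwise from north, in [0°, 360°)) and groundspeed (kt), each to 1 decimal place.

Leg 1: heading 39.5°; drift +13.6° → track 53.1°, groundspeed 238.7 kt
Leg 2: heading 316.5°; drift +7.5° → track 324.0°, groundspeed 164.9 kt
Leg 3: heading 353.6°; drift +14.8° → track 8.4°, groundspeed 193.8 kt
Leg 4: heading 100.7°; drift +2.9° → track 103.6°, groundspeed 273.8 kt
Leg 5: heading 132.0°; drift -3.6° → track 128.4°, groundspeed 273.0 kt
Leg 6: heading 128.2°; drift -2.9° → track 125.3°, groundspeed 273.8 kt

Leg 1: track=53.1°, groundspeed=238.7 kt
Leg 2: track=324.0°, groundspeed=164.9 kt
Leg 3: track=8.4°, groundspeed=193.8 kt
Leg 4: track=103.6°, groundspeed=273.8 kt
Leg 5: track=128.4°, groundspeed=273.0 kt
Leg 6: track=125.3°, groundspeed=273.8 kt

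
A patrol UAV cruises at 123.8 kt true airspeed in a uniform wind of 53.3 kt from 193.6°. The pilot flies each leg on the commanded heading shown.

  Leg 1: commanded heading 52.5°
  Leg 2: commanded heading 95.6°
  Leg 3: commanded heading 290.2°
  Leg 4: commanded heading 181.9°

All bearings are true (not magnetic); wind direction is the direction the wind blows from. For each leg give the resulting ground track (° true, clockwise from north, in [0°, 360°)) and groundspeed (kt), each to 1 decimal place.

Leg 1: track=41.1°, groundspeed=168.6 kt
Leg 2: track=73.7°, groundspeed=141.4 kt
Leg 3: track=312.4°, groundspeed=140.3 kt
Leg 4: track=173.3°, groundspeed=72.4 kt

Leg 1: heading 52.5°; drift -11.4° → track 41.1°, groundspeed 168.6 kt
Leg 2: heading 95.6°; drift -21.9° → track 73.7°, groundspeed 141.4 kt
Leg 3: heading 290.2°; drift +22.2° → track 312.4°, groundspeed 140.3 kt
Leg 4: heading 181.9°; drift -8.6° → track 173.3°, groundspeed 72.4 kt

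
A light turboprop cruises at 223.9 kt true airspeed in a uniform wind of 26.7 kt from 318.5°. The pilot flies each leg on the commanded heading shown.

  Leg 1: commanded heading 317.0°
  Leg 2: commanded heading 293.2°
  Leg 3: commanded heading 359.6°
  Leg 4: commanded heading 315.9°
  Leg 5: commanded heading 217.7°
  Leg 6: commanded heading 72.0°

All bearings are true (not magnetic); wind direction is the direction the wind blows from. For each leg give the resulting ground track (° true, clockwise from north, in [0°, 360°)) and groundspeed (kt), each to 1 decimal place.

Leg 1: heading 317.0°; drift -0.2° → track 316.8°, groundspeed 197.2 kt
Leg 2: heading 293.2°; drift -3.3° → track 289.9°, groundspeed 200.1 kt
Leg 3: heading 359.6°; drift +4.9° → track 4.5°, groundspeed 204.5 kt
Leg 4: heading 315.9°; drift -0.4° → track 315.5°, groundspeed 197.2 kt
Leg 5: heading 217.7°; drift -6.5° → track 211.2°, groundspeed 230.4 kt
Leg 6: heading 72.0°; drift +6.0° → track 78.0°, groundspeed 235.8 kt

Leg 1: track=316.8°, groundspeed=197.2 kt
Leg 2: track=289.9°, groundspeed=200.1 kt
Leg 3: track=4.5°, groundspeed=204.5 kt
Leg 4: track=315.5°, groundspeed=197.2 kt
Leg 5: track=211.2°, groundspeed=230.4 kt
Leg 6: track=78.0°, groundspeed=235.8 kt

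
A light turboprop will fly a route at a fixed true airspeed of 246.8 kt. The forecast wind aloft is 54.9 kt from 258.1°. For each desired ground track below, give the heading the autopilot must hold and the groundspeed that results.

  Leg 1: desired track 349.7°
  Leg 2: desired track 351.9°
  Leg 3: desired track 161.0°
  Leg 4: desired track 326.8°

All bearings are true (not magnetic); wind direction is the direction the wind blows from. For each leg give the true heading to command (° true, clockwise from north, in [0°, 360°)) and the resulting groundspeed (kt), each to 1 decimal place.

Leg 1: desired track 349.7°; wind correction -12.8° → command heading 336.9°, groundspeed 242.2 kt
Leg 2: desired track 351.9°; wind correction -12.8° → command heading 339.1°, groundspeed 244.3 kt
Leg 3: desired track 161.0°; wind correction +12.8° → command heading 173.8°, groundspeed 247.5 kt
Leg 4: desired track 326.8°; wind correction -12.0° → command heading 314.8°, groundspeed 221.5 kt

Leg 1: heading=336.9°, groundspeed=242.2 kt
Leg 2: heading=339.1°, groundspeed=244.3 kt
Leg 3: heading=173.8°, groundspeed=247.5 kt
Leg 4: heading=314.8°, groundspeed=221.5 kt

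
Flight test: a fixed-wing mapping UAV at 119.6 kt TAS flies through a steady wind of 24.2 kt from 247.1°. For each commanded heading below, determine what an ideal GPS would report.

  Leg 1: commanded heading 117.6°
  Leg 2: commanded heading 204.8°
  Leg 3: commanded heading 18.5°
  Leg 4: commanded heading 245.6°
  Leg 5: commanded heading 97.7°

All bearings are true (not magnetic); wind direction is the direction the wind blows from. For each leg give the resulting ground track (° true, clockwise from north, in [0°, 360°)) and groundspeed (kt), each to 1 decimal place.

Leg 1: heading 117.6°; drift -7.9° → track 109.7°, groundspeed 136.3 kt
Leg 2: heading 204.8°; drift -9.1° → track 195.7°, groundspeed 103.0 kt
Leg 3: heading 18.5°; drift +7.6° → track 26.1°, groundspeed 136.8 kt
Leg 4: heading 245.6°; drift -0.4° → track 245.2°, groundspeed 95.4 kt
Leg 5: heading 97.7°; drift -5.0° → track 92.7°, groundspeed 141.0 kt

Leg 1: track=109.7°, groundspeed=136.3 kt
Leg 2: track=195.7°, groundspeed=103.0 kt
Leg 3: track=26.1°, groundspeed=136.8 kt
Leg 4: track=245.2°, groundspeed=95.4 kt
Leg 5: track=92.7°, groundspeed=141.0 kt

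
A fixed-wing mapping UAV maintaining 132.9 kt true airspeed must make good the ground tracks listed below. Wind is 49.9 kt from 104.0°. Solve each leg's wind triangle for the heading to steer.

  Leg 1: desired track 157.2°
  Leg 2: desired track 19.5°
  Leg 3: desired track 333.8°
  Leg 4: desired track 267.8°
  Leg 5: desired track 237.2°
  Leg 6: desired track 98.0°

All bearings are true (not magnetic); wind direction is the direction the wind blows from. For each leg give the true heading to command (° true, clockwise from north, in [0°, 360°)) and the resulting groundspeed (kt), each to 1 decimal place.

Leg 1: desired track 157.2°; wind correction -17.5° → command heading 139.7°, groundspeed 96.9 kt
Leg 2: desired track 19.5°; wind correction +21.9° → command heading 41.4°, groundspeed 118.5 kt
Leg 3: desired track 333.8°; wind correction +16.7° → command heading 350.5°, groundspeed 159.5 kt
Leg 4: desired track 267.8°; wind correction -6.0° → command heading 261.8°, groundspeed 180.1 kt
Leg 5: desired track 237.2°; wind correction -15.9° → command heading 221.3°, groundspeed 162.0 kt
Leg 6: desired track 98.0°; wind correction +2.2° → command heading 100.2°, groundspeed 83.2 kt

Leg 1: heading=139.7°, groundspeed=96.9 kt
Leg 2: heading=41.4°, groundspeed=118.5 kt
Leg 3: heading=350.5°, groundspeed=159.5 kt
Leg 4: heading=261.8°, groundspeed=180.1 kt
Leg 5: heading=221.3°, groundspeed=162.0 kt
Leg 6: heading=100.2°, groundspeed=83.2 kt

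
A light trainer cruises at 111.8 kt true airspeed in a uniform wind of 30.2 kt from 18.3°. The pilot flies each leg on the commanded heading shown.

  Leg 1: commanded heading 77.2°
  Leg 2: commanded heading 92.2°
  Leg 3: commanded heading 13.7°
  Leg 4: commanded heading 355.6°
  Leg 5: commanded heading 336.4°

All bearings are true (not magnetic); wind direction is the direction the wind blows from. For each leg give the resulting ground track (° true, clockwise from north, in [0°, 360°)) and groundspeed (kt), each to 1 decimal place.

Leg 1: track=92.2°, groundspeed=99.6 kt
Leg 2: track=107.9°, groundspeed=107.4 kt
Leg 3: track=12.0°, groundspeed=81.7 kt
Leg 4: track=347.7°, groundspeed=84.7 kt
Leg 5: track=323.7°, groundspeed=91.6 kt

Leg 1: heading 77.2°; drift +15.0° → track 92.2°, groundspeed 99.6 kt
Leg 2: heading 92.2°; drift +15.7° → track 107.9°, groundspeed 107.4 kt
Leg 3: heading 13.7°; drift -1.7° → track 12.0°, groundspeed 81.7 kt
Leg 4: heading 355.6°; drift -7.9° → track 347.7°, groundspeed 84.7 kt
Leg 5: heading 336.4°; drift -12.7° → track 323.7°, groundspeed 91.6 kt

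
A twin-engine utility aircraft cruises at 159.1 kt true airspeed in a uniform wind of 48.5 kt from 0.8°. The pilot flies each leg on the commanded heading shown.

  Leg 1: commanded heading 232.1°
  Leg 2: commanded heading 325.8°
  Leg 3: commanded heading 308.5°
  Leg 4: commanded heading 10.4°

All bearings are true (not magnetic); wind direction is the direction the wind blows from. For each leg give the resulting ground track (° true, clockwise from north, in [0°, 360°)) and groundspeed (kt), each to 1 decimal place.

Leg 1: heading 232.1°; drift -11.3° → track 220.8°, groundspeed 193.2 kt
Leg 2: heading 325.8°; drift -13.1° → track 312.7°, groundspeed 122.6 kt
Leg 3: heading 308.5°; drift -16.5° → track 292.0°, groundspeed 135.0 kt
Leg 4: heading 10.4°; drift +4.2° → track 14.6°, groundspeed 111.6 kt

Leg 1: track=220.8°, groundspeed=193.2 kt
Leg 2: track=312.7°, groundspeed=122.6 kt
Leg 3: track=292.0°, groundspeed=135.0 kt
Leg 4: track=14.6°, groundspeed=111.6 kt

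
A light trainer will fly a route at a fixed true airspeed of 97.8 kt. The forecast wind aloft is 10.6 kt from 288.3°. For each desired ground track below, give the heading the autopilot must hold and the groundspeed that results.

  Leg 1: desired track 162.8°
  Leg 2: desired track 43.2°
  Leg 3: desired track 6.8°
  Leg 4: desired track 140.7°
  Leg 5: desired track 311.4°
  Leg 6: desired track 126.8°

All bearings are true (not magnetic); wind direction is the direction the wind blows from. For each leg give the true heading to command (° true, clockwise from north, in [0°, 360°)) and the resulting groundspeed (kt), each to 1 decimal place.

Leg 1: heading=167.9°, groundspeed=103.6 kt
Leg 2: heading=37.6°, groundspeed=101.8 kt
Leg 3: heading=0.7°, groundspeed=95.1 kt
Leg 4: heading=144.0°, groundspeed=106.6 kt
Leg 5: heading=309.0°, groundspeed=88.0 kt
Leg 6: heading=128.8°, groundspeed=107.8 kt

Leg 1: desired track 162.8°; wind correction +5.1° → command heading 167.9°, groundspeed 103.6 kt
Leg 2: desired track 43.2°; wind correction -5.6° → command heading 37.6°, groundspeed 101.8 kt
Leg 3: desired track 6.8°; wind correction -6.1° → command heading 0.7°, groundspeed 95.1 kt
Leg 4: desired track 140.7°; wind correction +3.3° → command heading 144.0°, groundspeed 106.6 kt
Leg 5: desired track 311.4°; wind correction -2.4° → command heading 309.0°, groundspeed 88.0 kt
Leg 6: desired track 126.8°; wind correction +2.0° → command heading 128.8°, groundspeed 107.8 kt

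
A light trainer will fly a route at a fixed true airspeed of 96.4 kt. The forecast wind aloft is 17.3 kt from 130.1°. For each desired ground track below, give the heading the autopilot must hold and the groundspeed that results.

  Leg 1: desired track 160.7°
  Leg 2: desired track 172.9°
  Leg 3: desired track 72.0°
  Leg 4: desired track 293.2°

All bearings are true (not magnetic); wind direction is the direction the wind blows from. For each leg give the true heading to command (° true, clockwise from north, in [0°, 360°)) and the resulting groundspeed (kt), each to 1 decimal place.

Leg 1: desired track 160.7°; wind correction -5.2° → command heading 155.5°, groundspeed 81.1 kt
Leg 2: desired track 172.9°; wind correction -7.0° → command heading 165.9°, groundspeed 83.0 kt
Leg 3: desired track 72.0°; wind correction +8.8° → command heading 80.8°, groundspeed 86.1 kt
Leg 4: desired track 293.2°; wind correction -3.0° → command heading 290.2°, groundspeed 112.8 kt

Leg 1: heading=155.5°, groundspeed=81.1 kt
Leg 2: heading=165.9°, groundspeed=83.0 kt
Leg 3: heading=80.8°, groundspeed=86.1 kt
Leg 4: heading=290.2°, groundspeed=112.8 kt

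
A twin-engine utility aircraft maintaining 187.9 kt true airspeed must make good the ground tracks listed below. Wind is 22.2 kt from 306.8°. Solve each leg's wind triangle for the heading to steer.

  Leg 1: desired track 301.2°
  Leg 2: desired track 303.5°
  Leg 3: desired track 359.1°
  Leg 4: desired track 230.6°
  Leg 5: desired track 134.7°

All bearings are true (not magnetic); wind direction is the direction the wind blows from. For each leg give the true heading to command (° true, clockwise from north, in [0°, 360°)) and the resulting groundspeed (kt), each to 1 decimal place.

Leg 1: heading=301.9°, groundspeed=165.8 kt
Leg 2: heading=303.9°, groundspeed=165.7 kt
Leg 3: heading=353.7°, groundspeed=173.5 kt
Leg 4: heading=237.2°, groundspeed=181.4 kt
Leg 5: heading=135.6°, groundspeed=209.9 kt

Leg 1: desired track 301.2°; wind correction +0.7° → command heading 301.9°, groundspeed 165.8 kt
Leg 2: desired track 303.5°; wind correction +0.4° → command heading 303.9°, groundspeed 165.7 kt
Leg 3: desired track 359.1°; wind correction -5.4° → command heading 353.7°, groundspeed 173.5 kt
Leg 4: desired track 230.6°; wind correction +6.6° → command heading 237.2°, groundspeed 181.4 kt
Leg 5: desired track 134.7°; wind correction +0.9° → command heading 135.6°, groundspeed 209.9 kt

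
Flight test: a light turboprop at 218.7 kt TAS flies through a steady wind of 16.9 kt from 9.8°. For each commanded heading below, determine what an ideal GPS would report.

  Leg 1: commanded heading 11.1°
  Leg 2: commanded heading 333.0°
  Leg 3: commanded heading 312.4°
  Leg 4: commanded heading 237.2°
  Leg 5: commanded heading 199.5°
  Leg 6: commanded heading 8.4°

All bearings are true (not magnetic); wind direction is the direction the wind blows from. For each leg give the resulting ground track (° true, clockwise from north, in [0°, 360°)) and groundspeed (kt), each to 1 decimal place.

Leg 1: track=11.2°, groundspeed=201.8 kt
Leg 2: track=330.2°, groundspeed=205.4 kt
Leg 3: track=308.5°, groundspeed=210.1 kt
Leg 4: track=234.1°, groundspeed=230.5 kt
Leg 5: track=198.8°, groundspeed=235.4 kt
Leg 6: track=8.3°, groundspeed=201.8 kt

Leg 1: heading 11.1°; drift +0.1° → track 11.2°, groundspeed 201.8 kt
Leg 2: heading 333.0°; drift -2.8° → track 330.2°, groundspeed 205.4 kt
Leg 3: heading 312.4°; drift -3.9° → track 308.5°, groundspeed 210.1 kt
Leg 4: heading 237.2°; drift -3.1° → track 234.1°, groundspeed 230.5 kt
Leg 5: heading 199.5°; drift -0.7° → track 198.8°, groundspeed 235.4 kt
Leg 6: heading 8.4°; drift -0.1° → track 8.3°, groundspeed 201.8 kt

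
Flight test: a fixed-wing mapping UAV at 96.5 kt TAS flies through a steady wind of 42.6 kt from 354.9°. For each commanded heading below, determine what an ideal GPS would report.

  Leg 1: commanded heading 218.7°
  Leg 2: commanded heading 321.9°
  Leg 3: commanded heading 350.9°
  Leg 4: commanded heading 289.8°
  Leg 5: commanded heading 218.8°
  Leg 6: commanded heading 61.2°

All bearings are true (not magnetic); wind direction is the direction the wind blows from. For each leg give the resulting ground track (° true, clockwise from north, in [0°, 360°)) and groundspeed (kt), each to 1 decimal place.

Leg 1: heading 218.7°; drift -13.0° → track 205.7°, groundspeed 130.6 kt
Leg 2: heading 321.9°; drift -20.9° → track 301.0°, groundspeed 65.1 kt
Leg 3: heading 350.9°; drift -3.1° → track 347.8°, groundspeed 54.1 kt
Leg 4: heading 289.8°; drift -26.2° → track 263.6°, groundspeed 87.6 kt
Leg 5: heading 218.8°; drift -13.1° → track 205.7°, groundspeed 130.6 kt
Leg 6: heading 61.2°; drift +26.2° → track 87.4°, groundspeed 88.4 kt

Leg 1: track=205.7°, groundspeed=130.6 kt
Leg 2: track=301.0°, groundspeed=65.1 kt
Leg 3: track=347.8°, groundspeed=54.1 kt
Leg 4: track=263.6°, groundspeed=87.6 kt
Leg 5: track=205.7°, groundspeed=130.6 kt
Leg 6: track=87.4°, groundspeed=88.4 kt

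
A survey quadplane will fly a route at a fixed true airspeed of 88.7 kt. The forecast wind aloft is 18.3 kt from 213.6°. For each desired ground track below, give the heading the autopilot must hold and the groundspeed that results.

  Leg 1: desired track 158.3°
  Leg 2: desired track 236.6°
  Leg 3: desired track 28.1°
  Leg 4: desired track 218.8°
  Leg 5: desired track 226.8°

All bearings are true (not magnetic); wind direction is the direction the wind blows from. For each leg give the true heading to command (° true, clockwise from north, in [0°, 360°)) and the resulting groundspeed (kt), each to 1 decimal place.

Leg 1: desired track 158.3°; wind correction +9.8° → command heading 168.1°, groundspeed 77.0 kt
Leg 2: desired track 236.6°; wind correction -4.6° → command heading 232.0°, groundspeed 71.6 kt
Leg 3: desired track 28.1°; wind correction -1.1° → command heading 27.0°, groundspeed 106.9 kt
Leg 4: desired track 218.8°; wind correction -1.1° → command heading 217.7°, groundspeed 70.5 kt
Leg 5: desired track 226.8°; wind correction -2.7° → command heading 224.1°, groundspeed 70.8 kt

Leg 1: heading=168.1°, groundspeed=77.0 kt
Leg 2: heading=232.0°, groundspeed=71.6 kt
Leg 3: heading=27.0°, groundspeed=106.9 kt
Leg 4: heading=217.7°, groundspeed=70.5 kt
Leg 5: heading=224.1°, groundspeed=70.8 kt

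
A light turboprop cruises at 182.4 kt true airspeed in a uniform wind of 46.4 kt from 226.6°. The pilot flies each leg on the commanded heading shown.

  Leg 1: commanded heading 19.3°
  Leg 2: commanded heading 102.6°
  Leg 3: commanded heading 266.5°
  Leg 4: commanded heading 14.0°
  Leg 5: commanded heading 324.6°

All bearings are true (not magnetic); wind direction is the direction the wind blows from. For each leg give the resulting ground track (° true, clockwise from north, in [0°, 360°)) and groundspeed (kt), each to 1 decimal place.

Leg 1: heading 19.3°; drift +5.4° → track 24.7°, groundspeed 224.6 kt
Leg 2: heading 102.6°; drift -10.5° → track 92.1°, groundspeed 211.9 kt
Leg 3: heading 266.5°; drift +11.5° → track 278.0°, groundspeed 149.8 kt
Leg 4: heading 14.0°; drift +6.4° → track 20.4°, groundspeed 222.9 kt
Leg 5: heading 324.6°; drift +13.7° → track 338.3°, groundspeed 194.4 kt

Leg 1: track=24.7°, groundspeed=224.6 kt
Leg 2: track=92.1°, groundspeed=211.9 kt
Leg 3: track=278.0°, groundspeed=149.8 kt
Leg 4: track=20.4°, groundspeed=222.9 kt
Leg 5: track=338.3°, groundspeed=194.4 kt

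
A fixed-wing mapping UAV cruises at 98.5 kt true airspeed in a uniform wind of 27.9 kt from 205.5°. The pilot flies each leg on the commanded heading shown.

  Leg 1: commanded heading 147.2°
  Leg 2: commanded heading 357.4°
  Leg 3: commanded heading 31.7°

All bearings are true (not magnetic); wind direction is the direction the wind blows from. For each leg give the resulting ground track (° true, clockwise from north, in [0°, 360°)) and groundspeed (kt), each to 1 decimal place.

Leg 1: heading 147.2°; drift -15.8° → track 131.4°, groundspeed 87.1 kt
Leg 2: heading 357.4°; drift +6.1° → track 3.5°, groundspeed 123.8 kt
Leg 3: heading 31.7°; drift -1.4° → track 30.3°, groundspeed 126.3 kt

Leg 1: track=131.4°, groundspeed=87.1 kt
Leg 2: track=3.5°, groundspeed=123.8 kt
Leg 3: track=30.3°, groundspeed=126.3 kt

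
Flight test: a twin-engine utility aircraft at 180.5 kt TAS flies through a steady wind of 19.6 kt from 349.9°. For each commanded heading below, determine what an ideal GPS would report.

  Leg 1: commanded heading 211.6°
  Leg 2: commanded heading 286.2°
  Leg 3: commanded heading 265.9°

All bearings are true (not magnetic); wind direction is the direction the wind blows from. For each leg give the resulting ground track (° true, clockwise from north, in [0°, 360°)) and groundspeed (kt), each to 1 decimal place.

Leg 1: heading 211.6°; drift -3.8° → track 207.8°, groundspeed 195.6 kt
Leg 2: heading 286.2°; drift -5.8° → track 280.4°, groundspeed 172.7 kt
Leg 3: heading 265.9°; drift -6.2° → track 259.7°, groundspeed 179.5 kt

Leg 1: track=207.8°, groundspeed=195.6 kt
Leg 2: track=280.4°, groundspeed=172.7 kt
Leg 3: track=259.7°, groundspeed=179.5 kt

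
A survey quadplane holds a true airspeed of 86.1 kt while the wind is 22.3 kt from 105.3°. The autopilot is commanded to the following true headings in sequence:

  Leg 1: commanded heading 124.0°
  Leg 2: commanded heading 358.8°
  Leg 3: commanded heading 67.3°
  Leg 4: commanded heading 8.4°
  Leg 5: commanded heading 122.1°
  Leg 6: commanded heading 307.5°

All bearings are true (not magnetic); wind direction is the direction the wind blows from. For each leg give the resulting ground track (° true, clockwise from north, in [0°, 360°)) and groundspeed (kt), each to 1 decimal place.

Leg 1: track=130.3°, groundspeed=65.4 kt
Leg 2: track=345.8°, groundspeed=94.9 kt
Leg 3: track=56.0°, groundspeed=69.9 kt
Leg 4: track=354.4°, groundspeed=91.5 kt
Leg 5: track=127.8°, groundspeed=65.1 kt
Leg 6: track=303.0°, groundspeed=107.1 kt

Leg 1: heading 124.0°; drift +6.3° → track 130.3°, groundspeed 65.4 kt
Leg 2: heading 358.8°; drift -13.0° → track 345.8°, groundspeed 94.9 kt
Leg 3: heading 67.3°; drift -11.3° → track 56.0°, groundspeed 69.9 kt
Leg 4: heading 8.4°; drift -14.0° → track 354.4°, groundspeed 91.5 kt
Leg 5: heading 122.1°; drift +5.7° → track 127.8°, groundspeed 65.1 kt
Leg 6: heading 307.5°; drift -4.5° → track 303.0°, groundspeed 107.1 kt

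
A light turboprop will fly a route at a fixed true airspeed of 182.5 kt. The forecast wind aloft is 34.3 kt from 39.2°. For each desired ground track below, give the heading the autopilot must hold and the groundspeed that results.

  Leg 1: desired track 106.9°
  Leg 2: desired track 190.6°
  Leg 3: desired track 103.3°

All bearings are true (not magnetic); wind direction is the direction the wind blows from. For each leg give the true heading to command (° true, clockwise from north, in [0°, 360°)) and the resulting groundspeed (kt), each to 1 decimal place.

Leg 1: desired track 106.9°; wind correction -10.0° → command heading 96.9°, groundspeed 166.7 kt
Leg 2: desired track 190.6°; wind correction -5.2° → command heading 185.4°, groundspeed 211.9 kt
Leg 3: desired track 103.3°; wind correction -9.7° → command heading 93.6°, groundspeed 164.9 kt

Leg 1: heading=96.9°, groundspeed=166.7 kt
Leg 2: heading=185.4°, groundspeed=211.9 kt
Leg 3: heading=93.6°, groundspeed=164.9 kt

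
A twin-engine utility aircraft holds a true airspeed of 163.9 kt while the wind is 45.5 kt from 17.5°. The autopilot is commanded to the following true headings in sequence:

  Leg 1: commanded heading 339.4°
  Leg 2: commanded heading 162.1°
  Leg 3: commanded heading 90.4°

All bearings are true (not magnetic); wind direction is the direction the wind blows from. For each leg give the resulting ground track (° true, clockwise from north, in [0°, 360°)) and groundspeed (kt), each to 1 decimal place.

Leg 1: heading 339.4°; drift -12.4° → track 327.0°, groundspeed 131.1 kt
Leg 2: heading 162.1°; drift +7.5° → track 169.6°, groundspeed 202.7 kt
Leg 3: heading 90.4°; drift +16.1° → track 106.5°, groundspeed 156.7 kt

Leg 1: track=327.0°, groundspeed=131.1 kt
Leg 2: track=169.6°, groundspeed=202.7 kt
Leg 3: track=106.5°, groundspeed=156.7 kt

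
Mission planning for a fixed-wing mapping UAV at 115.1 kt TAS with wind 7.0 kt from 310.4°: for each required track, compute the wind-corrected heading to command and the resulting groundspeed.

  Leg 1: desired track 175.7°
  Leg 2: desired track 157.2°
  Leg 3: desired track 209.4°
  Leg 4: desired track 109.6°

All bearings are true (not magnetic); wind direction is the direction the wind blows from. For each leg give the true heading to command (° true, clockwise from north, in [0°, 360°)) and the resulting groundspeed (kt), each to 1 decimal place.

Leg 1: desired track 175.7°; wind correction +2.5° → command heading 178.2°, groundspeed 119.9 kt
Leg 2: desired track 157.2°; wind correction +1.6° → command heading 158.8°, groundspeed 121.3 kt
Leg 3: desired track 209.4°; wind correction +3.4° → command heading 212.8°, groundspeed 116.2 kt
Leg 4: desired track 109.6°; wind correction -1.2° → command heading 108.4°, groundspeed 121.6 kt

Leg 1: heading=178.2°, groundspeed=119.9 kt
Leg 2: heading=158.8°, groundspeed=121.3 kt
Leg 3: heading=212.8°, groundspeed=116.2 kt
Leg 4: heading=108.4°, groundspeed=121.6 kt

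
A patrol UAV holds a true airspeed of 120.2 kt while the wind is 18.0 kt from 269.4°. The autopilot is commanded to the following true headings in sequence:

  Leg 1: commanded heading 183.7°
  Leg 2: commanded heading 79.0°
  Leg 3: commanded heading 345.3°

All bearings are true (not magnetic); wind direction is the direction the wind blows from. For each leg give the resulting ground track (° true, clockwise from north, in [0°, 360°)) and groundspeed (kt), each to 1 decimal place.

Leg 1: track=175.1°, groundspeed=120.2 kt
Leg 2: track=80.3°, groundspeed=137.9 kt
Leg 3: track=353.9°, groundspeed=117.1 kt

Leg 1: heading 183.7°; drift -8.6° → track 175.1°, groundspeed 120.2 kt
Leg 2: heading 79.0°; drift +1.3° → track 80.3°, groundspeed 137.9 kt
Leg 3: heading 345.3°; drift +8.6° → track 353.9°, groundspeed 117.1 kt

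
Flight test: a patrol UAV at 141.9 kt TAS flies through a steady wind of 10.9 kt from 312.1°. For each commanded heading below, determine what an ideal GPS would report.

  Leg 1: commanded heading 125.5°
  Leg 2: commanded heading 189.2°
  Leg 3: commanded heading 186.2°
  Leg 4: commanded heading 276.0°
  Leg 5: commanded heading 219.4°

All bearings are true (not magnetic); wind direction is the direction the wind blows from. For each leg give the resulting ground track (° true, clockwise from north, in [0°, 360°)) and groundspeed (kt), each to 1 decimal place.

Leg 1: heading 125.5°; drift +0.5° → track 126.0°, groundspeed 152.7 kt
Leg 2: heading 189.2°; drift -3.5° → track 185.7°, groundspeed 148.1 kt
Leg 3: heading 186.2°; drift -3.4° → track 182.8°, groundspeed 148.6 kt
Leg 4: heading 276.0°; drift -2.8° → track 273.2°, groundspeed 133.2 kt
Leg 5: heading 219.4°; drift -4.4° → track 215.0°, groundspeed 142.8 kt

Leg 1: track=126.0°, groundspeed=152.7 kt
Leg 2: track=185.7°, groundspeed=148.1 kt
Leg 3: track=182.8°, groundspeed=148.6 kt
Leg 4: track=273.2°, groundspeed=133.2 kt
Leg 5: track=215.0°, groundspeed=142.8 kt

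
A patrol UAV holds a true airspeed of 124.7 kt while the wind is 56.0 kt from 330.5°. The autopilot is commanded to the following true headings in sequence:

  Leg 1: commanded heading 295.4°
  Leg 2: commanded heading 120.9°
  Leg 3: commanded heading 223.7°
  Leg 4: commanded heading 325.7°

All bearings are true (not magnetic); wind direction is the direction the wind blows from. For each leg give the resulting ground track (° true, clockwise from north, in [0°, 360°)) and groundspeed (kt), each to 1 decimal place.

Leg 1: track=273.2°, groundspeed=85.2 kt
Leg 2: track=130.0°, groundspeed=175.6 kt
Leg 3: track=202.9°, groundspeed=150.7 kt
Leg 4: track=321.8°, groundspeed=69.1 kt

Leg 1: heading 295.4°; drift -22.2° → track 273.2°, groundspeed 85.2 kt
Leg 2: heading 120.9°; drift +9.1° → track 130.0°, groundspeed 175.6 kt
Leg 3: heading 223.7°; drift -20.8° → track 202.9°, groundspeed 150.7 kt
Leg 4: heading 325.7°; drift -3.9° → track 321.8°, groundspeed 69.1 kt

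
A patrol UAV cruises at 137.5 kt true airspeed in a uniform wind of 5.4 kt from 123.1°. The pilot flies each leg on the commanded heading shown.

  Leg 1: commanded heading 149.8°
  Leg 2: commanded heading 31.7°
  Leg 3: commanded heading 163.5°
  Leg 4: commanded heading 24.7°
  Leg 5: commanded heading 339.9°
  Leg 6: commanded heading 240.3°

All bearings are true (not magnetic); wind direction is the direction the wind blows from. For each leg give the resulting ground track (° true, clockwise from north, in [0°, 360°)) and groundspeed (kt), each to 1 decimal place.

Leg 1: track=150.8°, groundspeed=132.7 kt
Leg 2: track=29.5°, groundspeed=137.7 kt
Leg 3: track=165.0°, groundspeed=133.4 kt
Leg 4: track=22.5°, groundspeed=138.4 kt
Leg 5: track=338.6°, groundspeed=141.9 kt
Leg 6: track=242.3°, groundspeed=140.1 kt

Leg 1: heading 149.8°; drift +1.0° → track 150.8°, groundspeed 132.7 kt
Leg 2: heading 31.7°; drift -2.2° → track 29.5°, groundspeed 137.7 kt
Leg 3: heading 163.5°; drift +1.5° → track 165.0°, groundspeed 133.4 kt
Leg 4: heading 24.7°; drift -2.2° → track 22.5°, groundspeed 138.4 kt
Leg 5: heading 339.9°; drift -1.3° → track 338.6°, groundspeed 141.9 kt
Leg 6: heading 240.3°; drift +2.0° → track 242.3°, groundspeed 140.1 kt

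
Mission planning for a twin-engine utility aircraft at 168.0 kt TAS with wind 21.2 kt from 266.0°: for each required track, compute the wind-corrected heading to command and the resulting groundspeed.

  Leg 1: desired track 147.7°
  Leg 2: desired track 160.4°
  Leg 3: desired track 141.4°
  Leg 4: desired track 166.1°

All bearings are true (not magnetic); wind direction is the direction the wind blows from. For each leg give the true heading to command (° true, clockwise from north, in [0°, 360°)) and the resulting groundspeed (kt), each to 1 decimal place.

Leg 1: desired track 147.7°; wind correction +6.4° → command heading 154.1°, groundspeed 177.0 kt
Leg 2: desired track 160.4°; wind correction +7.0° → command heading 167.4°, groundspeed 172.5 kt
Leg 3: desired track 141.4°; wind correction +6.0° → command heading 147.4°, groundspeed 179.1 kt
Leg 4: desired track 166.1°; wind correction +7.1° → command heading 173.2°, groundspeed 170.3 kt

Leg 1: heading=154.1°, groundspeed=177.0 kt
Leg 2: heading=167.4°, groundspeed=172.5 kt
Leg 3: heading=147.4°, groundspeed=179.1 kt
Leg 4: heading=173.2°, groundspeed=170.3 kt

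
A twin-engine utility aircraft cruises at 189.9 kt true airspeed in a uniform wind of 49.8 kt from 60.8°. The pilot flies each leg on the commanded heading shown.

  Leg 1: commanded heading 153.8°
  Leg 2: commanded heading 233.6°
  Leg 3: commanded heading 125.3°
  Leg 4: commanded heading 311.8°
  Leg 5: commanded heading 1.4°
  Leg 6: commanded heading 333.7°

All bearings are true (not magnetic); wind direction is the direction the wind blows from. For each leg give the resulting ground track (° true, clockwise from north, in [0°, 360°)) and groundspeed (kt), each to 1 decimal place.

Leg 1: track=168.3°, groundspeed=198.8 kt
Leg 2: track=235.1°, groundspeed=239.4 kt
Leg 3: track=140.2°, groundspeed=174.4 kt
Leg 4: track=298.9°, groundspeed=211.4 kt
Leg 5: track=346.8°, groundspeed=170.0 kt
Leg 6: track=318.8°, groundspeed=193.9 kt

Leg 1: heading 153.8°; drift +14.5° → track 168.3°, groundspeed 198.8 kt
Leg 2: heading 233.6°; drift +1.5° → track 235.1°, groundspeed 239.4 kt
Leg 3: heading 125.3°; drift +14.9° → track 140.2°, groundspeed 174.4 kt
Leg 4: heading 311.8°; drift -12.9° → track 298.9°, groundspeed 211.4 kt
Leg 5: heading 1.4°; drift -14.6° → track 346.8°, groundspeed 170.0 kt
Leg 6: heading 333.7°; drift -14.9° → track 318.8°, groundspeed 193.9 kt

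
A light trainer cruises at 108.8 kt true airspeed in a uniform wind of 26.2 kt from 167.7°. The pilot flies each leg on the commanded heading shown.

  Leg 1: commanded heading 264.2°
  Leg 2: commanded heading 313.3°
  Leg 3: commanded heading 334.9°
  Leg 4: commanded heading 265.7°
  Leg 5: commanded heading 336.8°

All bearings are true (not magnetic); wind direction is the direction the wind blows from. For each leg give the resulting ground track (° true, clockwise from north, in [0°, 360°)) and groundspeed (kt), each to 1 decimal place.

Leg 1: track=277.3°, groundspeed=114.8 kt
Leg 2: track=319.8°, groundspeed=131.3 kt
Leg 3: track=337.4°, groundspeed=134.5 kt
Leg 4: track=278.7°, groundspeed=115.4 kt
Leg 5: track=338.9°, groundspeed=134.6 kt

Leg 1: heading 264.2°; drift +13.1° → track 277.3°, groundspeed 114.8 kt
Leg 2: heading 313.3°; drift +6.5° → track 319.8°, groundspeed 131.3 kt
Leg 3: heading 334.9°; drift +2.5° → track 337.4°, groundspeed 134.5 kt
Leg 4: heading 265.7°; drift +13.0° → track 278.7°, groundspeed 115.4 kt
Leg 5: heading 336.8°; drift +2.1° → track 338.9°, groundspeed 134.6 kt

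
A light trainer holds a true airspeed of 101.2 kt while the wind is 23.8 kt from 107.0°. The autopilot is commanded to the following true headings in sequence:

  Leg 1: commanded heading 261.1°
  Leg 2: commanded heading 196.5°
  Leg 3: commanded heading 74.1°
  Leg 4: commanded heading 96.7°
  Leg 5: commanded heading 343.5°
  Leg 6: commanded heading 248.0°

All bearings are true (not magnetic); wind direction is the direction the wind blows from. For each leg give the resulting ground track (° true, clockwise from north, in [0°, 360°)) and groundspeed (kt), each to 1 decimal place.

Leg 1: track=265.9°, groundspeed=123.0 kt
Leg 2: track=209.8°, groundspeed=103.8 kt
Leg 3: track=65.1°, groundspeed=82.2 kt
Leg 4: track=93.6°, groundspeed=77.9 kt
Leg 5: track=333.7°, groundspeed=116.0 kt
Leg 6: track=255.1°, groundspeed=120.6 kt

Leg 1: heading 261.1°; drift +4.8° → track 265.9°, groundspeed 123.0 kt
Leg 2: heading 196.5°; drift +13.3° → track 209.8°, groundspeed 103.8 kt
Leg 3: heading 74.1°; drift -9.0° → track 65.1°, groundspeed 82.2 kt
Leg 4: heading 96.7°; drift -3.1° → track 93.6°, groundspeed 77.9 kt
Leg 5: heading 343.5°; drift -9.8° → track 333.7°, groundspeed 116.0 kt
Leg 6: heading 248.0°; drift +7.1° → track 255.1°, groundspeed 120.6 kt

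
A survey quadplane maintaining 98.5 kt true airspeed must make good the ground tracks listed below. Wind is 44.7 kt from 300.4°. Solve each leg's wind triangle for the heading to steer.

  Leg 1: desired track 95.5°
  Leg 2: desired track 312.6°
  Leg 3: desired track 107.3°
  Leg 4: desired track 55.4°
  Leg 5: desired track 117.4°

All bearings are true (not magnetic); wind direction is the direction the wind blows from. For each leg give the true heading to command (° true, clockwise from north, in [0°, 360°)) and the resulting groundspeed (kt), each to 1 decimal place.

Leg 1: heading=84.5°, groundspeed=137.2 kt
Leg 2: heading=307.1°, groundspeed=54.4 kt
Leg 3: heading=101.4°, groundspeed=141.5 kt
Leg 4: heading=31.1°, groundspeed=108.7 kt
Leg 5: heading=116.0°, groundspeed=143.1 kt

Leg 1: desired track 95.5°; wind correction -11.0° → command heading 84.5°, groundspeed 137.2 kt
Leg 2: desired track 312.6°; wind correction -5.5° → command heading 307.1°, groundspeed 54.4 kt
Leg 3: desired track 107.3°; wind correction -5.9° → command heading 101.4°, groundspeed 141.5 kt
Leg 4: desired track 55.4°; wind correction -24.3° → command heading 31.1°, groundspeed 108.7 kt
Leg 5: desired track 117.4°; wind correction -1.4° → command heading 116.0°, groundspeed 143.1 kt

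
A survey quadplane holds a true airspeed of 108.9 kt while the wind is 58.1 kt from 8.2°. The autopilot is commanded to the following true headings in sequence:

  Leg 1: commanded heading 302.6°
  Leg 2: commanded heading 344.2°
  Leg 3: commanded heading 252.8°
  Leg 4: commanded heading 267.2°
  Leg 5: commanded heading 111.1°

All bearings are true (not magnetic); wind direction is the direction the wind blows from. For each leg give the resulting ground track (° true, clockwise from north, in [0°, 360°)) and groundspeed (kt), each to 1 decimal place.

Leg 1: heading 302.6°; drift -31.9° → track 270.7°, groundspeed 100.0 kt
Leg 2: heading 344.2°; drift -22.9° → track 321.3°, groundspeed 60.6 kt
Leg 3: heading 252.8°; drift -21.4° → track 231.4°, groundspeed 143.7 kt
Leg 4: heading 267.2°; drift -25.4° → track 241.8°, groundspeed 132.9 kt
Leg 5: heading 111.1°; drift +24.9° → track 136.0°, groundspeed 134.4 kt

Leg 1: track=270.7°, groundspeed=100.0 kt
Leg 2: track=321.3°, groundspeed=60.6 kt
Leg 3: track=231.4°, groundspeed=143.7 kt
Leg 4: track=241.8°, groundspeed=132.9 kt
Leg 5: track=136.0°, groundspeed=134.4 kt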